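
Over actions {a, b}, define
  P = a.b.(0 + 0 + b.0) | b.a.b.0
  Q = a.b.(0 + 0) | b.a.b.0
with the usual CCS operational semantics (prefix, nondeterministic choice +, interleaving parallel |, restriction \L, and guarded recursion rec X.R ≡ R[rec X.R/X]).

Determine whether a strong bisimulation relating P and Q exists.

Reachable graph of P (16 states):
  p0 = a.b.(0 + 0 + b.0) | b.a.b.0 | —a→ p1, —b→ p2
  p1 = b.(0 + 0 + b.0) | b.a.b.0 | —b→ p3, —b→ p4
  p2 = a.b.(0 + 0 + b.0) | a.b.0 | —a→ p4, —a→ p5
  p3 = (0 + 0 + b.0) | b.a.b.0 | —b→ p6, —b→ p7
  p4 = b.(0 + 0 + b.0) | a.b.0 | —a→ p8, —b→ p6
  p5 = a.b.(0 + 0 + b.0) | b.0 | —a→ p8, —b→ p9
  p6 = (0 + 0 + b.0) | a.b.0 | —a→ p10, —b→ p11
  p7 = 0 | b.a.b.0 | —b→ p11
  p8 = b.(0 + 0 + b.0) | b.0 | —b→ p10, —b→ p12
  p9 = a.b.(0 + 0 + b.0) | 0 | —a→ p12
  p10 = (0 + 0 + b.0) | b.0 | —b→ p13, —b→ p14
  p11 = 0 | a.b.0 | —a→ p14
  p12 = b.(0 + 0 + b.0) | 0 | —b→ p13
  p13 = (0 + 0 + b.0) | 0 | —b→ p15
  p14 = 0 | b.0 | —b→ p15
  p15 = 0 | 0 | ∅
Reachable graph of Q (12 states):
  q0 = a.b.(0 + 0) | b.a.b.0 | —a→ q1, —b→ q2
  q1 = b.(0 + 0) | b.a.b.0 | —b→ q3, —b→ q4
  q2 = a.b.(0 + 0) | a.b.0 | —a→ q4, —a→ q5
  q3 = (0 + 0) | b.a.b.0 | —b→ q6
  q4 = b.(0 + 0) | a.b.0 | —a→ q7, —b→ q6
  q5 = a.b.(0 + 0) | b.0 | —a→ q7, —b→ q8
  q6 = (0 + 0) | a.b.0 | —a→ q9
  q7 = b.(0 + 0) | b.0 | —b→ q10, —b→ q9
  q8 = a.b.(0 + 0) | 0 | —a→ q10
  q9 = (0 + 0) | b.0 | —b→ q11
  q10 = b.(0 + 0) | 0 | —b→ q11
  q11 = (0 + 0) | 0 | ∅
Bisimilarity quotient blocks:
  B0 = {p0}
  B1 = {p1}
  B2 = {p4}
  B3 = {p6, q4, q5}
  B4 = {p10, p12, q7}
  B5 = {p13, p14, q10, q9}
  B6 = {p15, q11}
  B7 = {p11, q6, q8}
  B8 = {p8}
  B9 = {p3, q1}
  B10 = {p7, q3}
  B11 = {p2}
  B12 = {p5}
  B13 = {p9}
  B14 = {q0}
  B15 = {q2}
p0 ∈ B0, q0 ∈ B14 → different blocks

not bisimilar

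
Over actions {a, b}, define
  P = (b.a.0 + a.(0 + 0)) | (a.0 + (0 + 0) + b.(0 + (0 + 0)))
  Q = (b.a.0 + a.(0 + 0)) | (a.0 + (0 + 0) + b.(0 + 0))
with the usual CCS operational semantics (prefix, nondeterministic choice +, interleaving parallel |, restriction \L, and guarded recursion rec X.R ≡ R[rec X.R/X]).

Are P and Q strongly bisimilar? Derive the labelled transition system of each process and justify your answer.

LTS(P): 12 reachable states
  p0 = (b.a.0 + a.(0 + 0)) | (a.0 + (0 + 0) + b.(0 + (0 + 0))) → =a=> p1, =a=> p2, =b=> p3, =b=> p4
  p1 = (0 + 0) | (a.0 + (0 + 0) + b.(0 + (0 + 0))) → =a=> p5, =b=> p6
  p2 = (b.a.0 + a.(0 + 0)) | 0 → =a=> p5, =b=> p7
  p3 = (b.a.0 + a.(0 + 0)) | (0 + (0 + 0)) → =a=> p6, =b=> p8
  p4 = a.0 | (a.0 + (0 + 0) + b.(0 + (0 + 0))) → =a=> p7, =a=> p9, =b=> p8
  p5 = (0 + 0) | 0 → (no moves)
  p6 = (0 + 0) | (0 + (0 + 0)) → (no moves)
  p7 = a.0 | 0 → =a=> p10
  p8 = a.0 | (0 + (0 + 0)) → =a=> p11
  p9 = 0 | (a.0 + (0 + 0) + b.(0 + (0 + 0))) → =a=> p10, =b=> p11
  p10 = 0 | 0 → (no moves)
  p11 = 0 | (0 + (0 + 0)) → (no moves)
LTS(Q): 12 reachable states
  q0 = (b.a.0 + a.(0 + 0)) | (a.0 + (0 + 0) + b.(0 + 0)) → =a=> q1, =a=> q2, =b=> q3, =b=> q4
  q1 = (0 + 0) | (a.0 + (0 + 0) + b.(0 + 0)) → =a=> q5, =b=> q6
  q2 = (b.a.0 + a.(0 + 0)) | 0 → =a=> q5, =b=> q7
  q3 = (b.a.0 + a.(0 + 0)) | (0 + 0) → =a=> q6, =b=> q8
  q4 = a.0 | (a.0 + (0 + 0) + b.(0 + 0)) → =a=> q7, =a=> q9, =b=> q8
  q5 = (0 + 0) | 0 → (no moves)
  q6 = (0 + 0) | (0 + 0) → (no moves)
  q7 = a.0 | 0 → =a=> q10
  q8 = a.0 | (0 + 0) → =a=> q11
  q9 = 0 | (a.0 + (0 + 0) + b.(0 + 0)) → =a=> q10, =b=> q11
  q10 = 0 | 0 → (no moves)
  q11 = 0 | (0 + 0) → (no moves)
Partition-refinement fixed point:
  B0 = {p0, q0}
  B1 = {p1, p9, q1, q9}
  B2 = {p10, p11, p5, p6, q10, q11, q5, q6}
  B3 = {p2, p3, q2, q3}
  B4 = {p7, p8, q7, q8}
  B5 = {p4, q4}
p0 ∈ B0, q0 ∈ B0 → same block

P ~ Q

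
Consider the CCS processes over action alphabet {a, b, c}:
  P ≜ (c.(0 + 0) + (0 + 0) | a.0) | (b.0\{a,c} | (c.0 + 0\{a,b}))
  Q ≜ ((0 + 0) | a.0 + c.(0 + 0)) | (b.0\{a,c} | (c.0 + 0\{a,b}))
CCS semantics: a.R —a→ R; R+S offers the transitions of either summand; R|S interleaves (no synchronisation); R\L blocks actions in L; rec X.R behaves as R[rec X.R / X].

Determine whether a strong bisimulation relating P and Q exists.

LTS(P): 12 reachable states
  s0 = (c.(0 + 0) + (0 + 0) | a.0) | (b.0\{a,c} | (c.0 + 0\{a,b})) | ··a··> s1, ··b··> s2, ··c··> s3, ··c··> s4
  s1 = (0 + 0) | 0 | (b.0\{a,c} | (c.0 + 0\{a,b})) | ··b··> s5, ··c··> s6
  s2 = (c.(0 + 0) + (0 + 0) | a.0) | (0\{a,c} | (c.0 + 0\{a,b})) | ··a··> s5, ··c··> s7, ··c··> s8
  s3 = (0 + 0) | (b.0\{a,c} | (c.0 + 0\{a,b})) | ··b··> s7, ··c··> s9
  s4 = (c.(0 + 0) + (0 + 0) | a.0) | (b.0\{a,c} | 0) | ··a··> s6, ··b··> s8, ··c··> s9
  s5 = (0 + 0) | 0 | (0\{a,c} | (c.0 + 0\{a,b})) | ··c··> s10
  s6 = (0 + 0) | 0 | (b.0\{a,c} | 0) | ··b··> s10
  s7 = (0 + 0) | (0\{a,c} | (c.0 + 0\{a,b})) | ··c··> s11
  s8 = (c.(0 + 0) + (0 + 0) | a.0) | (0\{a,c} | 0) | ··a··> s10, ··c··> s11
  s9 = (0 + 0) | (b.0\{a,c} | 0) | ··b··> s11
  s10 = (0 + 0) | 0 | (0\{a,c} | 0) | ∅
  s11 = (0 + 0) | (0\{a,c} | 0) | ∅
LTS(Q): 12 reachable states
  t0 = ((0 + 0) | a.0 + c.(0 + 0)) | (b.0\{a,c} | (c.0 + 0\{a,b})) | ··a··> t1, ··b··> t2, ··c··> t3, ··c··> t4
  t1 = (0 + 0) | 0 | (b.0\{a,c} | (c.0 + 0\{a,b})) | ··b··> t5, ··c··> t6
  t2 = ((0 + 0) | a.0 + c.(0 + 0)) | (0\{a,c} | (c.0 + 0\{a,b})) | ··a··> t5, ··c··> t7, ··c··> t8
  t3 = ((0 + 0) | a.0 + c.(0 + 0)) | (b.0\{a,c} | 0) | ··a··> t6, ··b··> t7, ··c··> t9
  t4 = (0 + 0) | (b.0\{a,c} | (c.0 + 0\{a,b})) | ··b··> t8, ··c··> t9
  t5 = (0 + 0) | 0 | (0\{a,c} | (c.0 + 0\{a,b})) | ··c··> t10
  t6 = (0 + 0) | 0 | (b.0\{a,c} | 0) | ··b··> t10
  t7 = ((0 + 0) | a.0 + c.(0 + 0)) | (0\{a,c} | 0) | ··a··> t10, ··c··> t11
  t8 = (0 + 0) | (0\{a,c} | (c.0 + 0\{a,b})) | ··c··> t11
  t9 = (0 + 0) | (b.0\{a,c} | 0) | ··b··> t11
  t10 = (0 + 0) | 0 | (0\{a,c} | 0) | ∅
  t11 = (0 + 0) | (0\{a,c} | 0) | ∅
Partition-refinement fixed point:
  B0 = {s0, t0}
  B1 = {s1, s3, t1, t4}
  B2 = {s5, s7, t5, t8}
  B3 = {s10, s11, t10, t11}
  B4 = {s6, s9, t6, t9}
  B5 = {s2, t2}
  B6 = {s8, t7}
  B7 = {s4, t3}
s0 ∈ B0, t0 ∈ B0 → same block

P ~ Q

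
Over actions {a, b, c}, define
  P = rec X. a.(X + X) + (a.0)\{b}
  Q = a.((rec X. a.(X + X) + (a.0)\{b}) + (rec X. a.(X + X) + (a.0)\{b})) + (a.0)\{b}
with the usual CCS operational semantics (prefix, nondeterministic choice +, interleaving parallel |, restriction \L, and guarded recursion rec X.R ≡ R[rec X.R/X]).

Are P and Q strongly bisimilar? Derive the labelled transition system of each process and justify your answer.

P's transition system — 3 states:
  u0 = rec X. a.(X + X) + (a.0)\{b} → =a=> u1, =a=> u2
  u1 = (rec X. a.(X + X) + (a.0)\{b}) + (rec X. a.(X + X) + (a.0)\{b}) → =a=> u1, =a=> u2
  u2 = 0\{b} → deadlocked
Q's transition system — 3 states:
  v0 = a.((rec X. a.(X + X) + (a.0)\{b}) + (rec X. a.(X + X) + (a.0)\{b})) + (a.0)\{b} → =a=> v1, =a=> v2
  v1 = (rec X. a.(X + X) + (a.0)\{b}) + (rec X. a.(X + X) + (a.0)\{b}) → =a=> v1, =a=> v2
  v2 = 0\{b} → deadlocked
Coarsest stable partition (strong bisimilarity classes):
  B0 = {u0, u1, v0, v1}
  B1 = {u2, v2}
u0 ∈ B0, v0 ∈ B0 → same block

P ~ Q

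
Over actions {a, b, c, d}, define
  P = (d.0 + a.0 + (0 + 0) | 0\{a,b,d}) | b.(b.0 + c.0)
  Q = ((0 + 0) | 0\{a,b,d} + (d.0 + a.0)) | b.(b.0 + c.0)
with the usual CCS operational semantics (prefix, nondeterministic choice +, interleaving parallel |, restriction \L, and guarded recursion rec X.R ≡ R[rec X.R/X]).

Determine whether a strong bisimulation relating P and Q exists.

YES

LTS(P): 6 reachable states
  s0 = (d.0 + a.0 + (0 + 0) | 0\{a,b,d}) | b.(b.0 + c.0) | ··a··> s1, ··b··> s2, ··d··> s1
  s1 = 0 | b.(b.0 + c.0) | ··b··> s3
  s2 = (d.0 + a.0 + (0 + 0) | 0\{a,b,d}) | (b.0 + c.0) | ··a··> s3, ··b··> s4, ··c··> s4, ··d··> s3
  s3 = 0 | (b.0 + c.0) | ··b··> s5, ··c··> s5
  s4 = (d.0 + a.0 + (0 + 0) | 0\{a,b,d}) | 0 | ··a··> s5, ··d··> s5
  s5 = 0 | 0 | ∅
LTS(Q): 6 reachable states
  t0 = ((0 + 0) | 0\{a,b,d} + (d.0 + a.0)) | b.(b.0 + c.0) | ··a··> t1, ··b··> t2, ··d··> t1
  t1 = 0 | b.(b.0 + c.0) | ··b··> t3
  t2 = ((0 + 0) | 0\{a,b,d} + (d.0 + a.0)) | (b.0 + c.0) | ··a··> t3, ··b··> t4, ··c··> t4, ··d··> t3
  t3 = 0 | (b.0 + c.0) | ··b··> t5, ··c··> t5
  t4 = ((0 + 0) | 0\{a,b,d} + (d.0 + a.0)) | 0 | ··a··> t5, ··d··> t5
  t5 = 0 | 0 | ∅
Partition-refinement fixed point:
  B0 = {s0, t0}
  B1 = {s1, t1}
  B2 = {s3, t3}
  B3 = {s5, t5}
  B4 = {s2, t2}
  B5 = {s4, t4}
s0 ∈ B0, t0 ∈ B0 → same block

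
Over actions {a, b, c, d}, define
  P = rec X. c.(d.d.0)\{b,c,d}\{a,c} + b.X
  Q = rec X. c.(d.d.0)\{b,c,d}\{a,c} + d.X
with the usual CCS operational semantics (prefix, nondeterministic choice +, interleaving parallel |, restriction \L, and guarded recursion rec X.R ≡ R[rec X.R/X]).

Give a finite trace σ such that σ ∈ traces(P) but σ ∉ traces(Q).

b

P's transition system — 2 states:
  u0 = rec X. c.(d.d.0)\{b,c,d}\{a,c} + b.X :: ··b··> u0, ··c··> u1
  u1 = (d.d.0)\{b,c,d}\{a,c} :: deadlocked
Q's transition system — 2 states:
  v0 = rec X. c.(d.d.0)\{b,c,d}\{a,c} + d.X :: ··c··> v1, ··d··> v0
  v1 = (d.d.0)\{b,c,d}\{a,c} :: deadlocked
Executing b from P (initial set {u0}):
  step 1 (b): {u0}
  — P admits the full trace.
Executing b from Q (initial set {v0}):
  step 1 (b): ∅  — Q cannot continue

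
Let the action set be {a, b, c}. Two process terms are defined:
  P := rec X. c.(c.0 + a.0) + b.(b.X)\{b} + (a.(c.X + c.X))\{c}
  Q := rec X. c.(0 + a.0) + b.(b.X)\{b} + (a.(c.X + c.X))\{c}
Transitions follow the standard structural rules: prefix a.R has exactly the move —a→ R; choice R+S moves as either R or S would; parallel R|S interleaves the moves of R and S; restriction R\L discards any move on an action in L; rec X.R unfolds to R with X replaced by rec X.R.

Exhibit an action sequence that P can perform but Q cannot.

cc

LTS(P): 5 reachable states
  m0 = rec X. c.(c.0 + a.0) + b.(b.X)\{b} + (a.(c.X + c.X))\{c} :: —a→ m1, —b→ m2, —c→ m3
  m1 = (c.(rec X. c.(c.0 + a.0) + b.(b.X)\{b} + (a.(c.X + c.X))\{c}) + c.(rec X. c.(c.0 + a.0) + b.(b.X)\{b} + (a.(c.X + c.X))\{c}))\{c} :: stopped
  m2 = (b.(rec X. c.(c.0 + a.0) + b.(b.X)\{b} + (a.(c.X + c.X))\{c}))\{b} :: stopped
  m3 = c.0 + a.0 :: —a→ m4, —c→ m4
  m4 = 0 :: stopped
LTS(Q): 5 reachable states
  n0 = rec X. c.(0 + a.0) + b.(b.X)\{b} + (a.(c.X + c.X))\{c} :: —a→ n1, —b→ n2, —c→ n3
  n1 = (c.(rec X. c.(0 + a.0) + b.(b.X)\{b} + (a.(c.X + c.X))\{c}) + c.(rec X. c.(0 + a.0) + b.(b.X)\{b} + (a.(c.X + c.X))\{c}))\{c} :: stopped
  n2 = (b.(rec X. c.(0 + a.0) + b.(b.X)\{b} + (a.(c.X + c.X))\{c}))\{b} :: stopped
  n3 = 0 + a.0 :: —a→ n4
  n4 = 0 :: stopped
Run σ = ⟨cc⟩ on P: start {m0}
  step 1 (c): {m3}
  step 2 (c): {m4}
  ✓ P
Run σ = ⟨cc⟩ on Q: start {n0}
  step 1 (c): {n3}
  step 2 (c): ∅  — Q cannot continue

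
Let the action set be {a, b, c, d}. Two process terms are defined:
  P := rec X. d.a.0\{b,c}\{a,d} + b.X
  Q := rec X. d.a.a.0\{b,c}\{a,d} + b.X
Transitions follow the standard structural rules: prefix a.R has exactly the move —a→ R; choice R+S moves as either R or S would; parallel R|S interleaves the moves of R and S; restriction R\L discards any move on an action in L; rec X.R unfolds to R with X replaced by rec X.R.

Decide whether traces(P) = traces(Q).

NO — witness ⟨daa⟩

P's transition system — 3 states:
  u0 = rec X. d.a.0\{b,c}\{a,d} + b.X ⊢ --b--▸ u0, --d--▸ u1
  u1 = a.0\{b,c}\{a,d} ⊢ --a--▸ u2
  u2 = 0\{b,c}\{a,d} ⊢ (no moves)
Q's transition system — 4 states:
  v0 = rec X. d.a.a.0\{b,c}\{a,d} + b.X ⊢ --b--▸ v0, --d--▸ v1
  v1 = a.a.0\{b,c}\{a,d} ⊢ --a--▸ v2
  v2 = a.0\{b,c}\{a,d} ⊢ --a--▸ v3
  v3 = 0\{b,c}\{a,d} ⊢ (no moves)
Trace ⟨daa⟩ through Q, begin at {v0}:
  after d @ step 1: {v1}
  after a @ step 2: {v2}
  after a @ step 3: {v3}
  ✓ Q
Trace ⟨daa⟩ through P, begin at {u0}:
  after d @ step 1: {u1}
  after a @ step 2: {u2}
  after a @ step 3: no successor for P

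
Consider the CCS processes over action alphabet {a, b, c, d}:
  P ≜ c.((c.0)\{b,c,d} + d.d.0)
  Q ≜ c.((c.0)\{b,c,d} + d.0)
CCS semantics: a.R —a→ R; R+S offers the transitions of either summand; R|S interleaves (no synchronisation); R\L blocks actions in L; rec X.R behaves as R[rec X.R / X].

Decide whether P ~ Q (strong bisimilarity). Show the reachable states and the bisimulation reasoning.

P's transition system — 4 states:
  s0 = c.((c.0)\{b,c,d} + d.d.0) | --c--▸ s1
  s1 = (c.0)\{b,c,d} + d.d.0 | --d--▸ s2
  s2 = d.0 | --d--▸ s3
  s3 = 0 | stopped
Q's transition system — 3 states:
  t0 = c.((c.0)\{b,c,d} + d.0) | --c--▸ t1
  t1 = (c.0)\{b,c,d} + d.0 | --d--▸ t2
  t2 = 0 | stopped
Partition-refinement fixed point:
  B0 = {s0}
  B1 = {s1}
  B2 = {s2, t1}
  B3 = {s3, t2}
  B4 = {t0}
s0 ∈ B0, t0 ∈ B4 → different blocks

P ≁ Q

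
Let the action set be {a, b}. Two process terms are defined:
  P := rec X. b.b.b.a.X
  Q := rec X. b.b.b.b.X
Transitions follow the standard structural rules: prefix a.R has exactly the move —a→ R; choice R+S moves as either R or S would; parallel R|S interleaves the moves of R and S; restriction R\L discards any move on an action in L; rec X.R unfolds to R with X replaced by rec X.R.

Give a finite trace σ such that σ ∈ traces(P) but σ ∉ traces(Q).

bbba

Reachable graph of P (4 states):
  p0 = rec X. b.b.b.a.X | ··b··> p1
  p1 = b.b.a.(rec X. b.b.b.a.X) | ··b··> p2
  p2 = b.a.(rec X. b.b.b.a.X) | ··b··> p3
  p3 = a.(rec X. b.b.b.a.X) | ··a··> p0
Reachable graph of Q (4 states):
  q0 = rec X. b.b.b.b.X | ··b··> q1
  q1 = b.b.b.(rec X. b.b.b.b.X) | ··b··> q2
  q2 = b.b.(rec X. b.b.b.b.X) | ··b··> q3
  q3 = b.(rec X. b.b.b.b.X) | ··b··> q0
Trace ⟨bbba⟩ through P, begin at {p0}:
  after b @ step 1: {p1}
  after b @ step 2: {p2}
  after b @ step 3: {p3}
  after a @ step 4: {p0}
  ✓ P
Trace ⟨bbba⟩ through Q, begin at {q0}:
  after b @ step 1: {q1}
  after b @ step 2: {q2}
  after b @ step 3: {q3}
  after a @ step 4: ∅ (Q stuck)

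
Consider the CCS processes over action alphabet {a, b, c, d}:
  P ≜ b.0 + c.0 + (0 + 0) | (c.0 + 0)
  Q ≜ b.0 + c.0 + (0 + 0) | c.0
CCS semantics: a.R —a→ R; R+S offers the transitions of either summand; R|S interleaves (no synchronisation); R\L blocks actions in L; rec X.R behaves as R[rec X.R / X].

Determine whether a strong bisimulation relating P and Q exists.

P ~ Q

LTS(P): 3 reachable states
  u0 = b.0 + c.0 + (0 + 0) | (c.0 + 0) :: —b→ u1, —c→ u1, —c→ u2
  u1 = 0 :: deadlocked
  u2 = (0 + 0) | 0 :: deadlocked
LTS(Q): 3 reachable states
  v0 = b.0 + c.0 + (0 + 0) | c.0 :: —b→ v1, —c→ v1, —c→ v2
  v1 = 0 :: deadlocked
  v2 = (0 + 0) | 0 :: deadlocked
Coarsest stable partition (strong bisimilarity classes):
  B0 = {u0, v0}
  B1 = {u1, u2, v1, v2}
u0 ∈ B0, v0 ∈ B0 → same block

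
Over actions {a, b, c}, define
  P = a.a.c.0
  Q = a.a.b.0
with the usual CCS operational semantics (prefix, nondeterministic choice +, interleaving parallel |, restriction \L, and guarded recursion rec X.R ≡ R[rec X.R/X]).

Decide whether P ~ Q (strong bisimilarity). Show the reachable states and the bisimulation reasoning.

NO

P's transition system — 4 states:
  u0 = a.a.c.0 → ··a··> u1
  u1 = a.c.0 → ··a··> u2
  u2 = c.0 → ··c··> u3
  u3 = 0 → deadlocked
Q's transition system — 4 states:
  v0 = a.a.b.0 → ··a··> v1
  v1 = a.b.0 → ··a··> v2
  v2 = b.0 → ··b··> v3
  v3 = 0 → deadlocked
Bisimilarity quotient blocks:
  B0 = {u0}
  B1 = {u1}
  B2 = {u2}
  B3 = {u3, v3}
  B4 = {v0}
  B5 = {v1}
  B6 = {v2}
u0 ∈ B0, v0 ∈ B4 → different blocks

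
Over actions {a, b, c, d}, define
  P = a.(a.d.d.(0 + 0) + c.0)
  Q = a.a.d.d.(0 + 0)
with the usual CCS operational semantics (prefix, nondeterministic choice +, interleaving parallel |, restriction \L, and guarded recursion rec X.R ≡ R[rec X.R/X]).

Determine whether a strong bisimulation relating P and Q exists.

P ≁ Q

Reachable graph of P (6 states):
  m0 = a.(a.d.d.(0 + 0) + c.0) | =a=> m1
  m1 = a.d.d.(0 + 0) + c.0 | =a=> m2, =c=> m3
  m2 = d.d.(0 + 0) | =d=> m4
  m3 = 0 | ·
  m4 = d.(0 + 0) | =d=> m5
  m5 = 0 + 0 | ·
Reachable graph of Q (5 states):
  n0 = a.a.d.d.(0 + 0) | =a=> n1
  n1 = a.d.d.(0 + 0) | =a=> n2
  n2 = d.d.(0 + 0) | =d=> n3
  n3 = d.(0 + 0) | =d=> n4
  n4 = 0 + 0 | ·
Bisimilarity quotient blocks:
  B0 = {m0}
  B1 = {m1}
  B2 = {m2, n2}
  B3 = {m4, n3}
  B4 = {m3, m5, n4}
  B5 = {n0}
  B6 = {n1}
m0 ∈ B0, n0 ∈ B5 → different blocks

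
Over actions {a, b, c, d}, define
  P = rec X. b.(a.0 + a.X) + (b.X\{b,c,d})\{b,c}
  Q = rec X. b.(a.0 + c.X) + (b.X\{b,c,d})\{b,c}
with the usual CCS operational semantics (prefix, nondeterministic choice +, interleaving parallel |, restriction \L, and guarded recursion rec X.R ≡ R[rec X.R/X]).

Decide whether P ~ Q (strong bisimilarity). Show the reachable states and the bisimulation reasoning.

Reachable graph of P (3 states):
  s0 = rec X. b.(a.0 + a.X) + (b.X\{b,c,d})\{b,c} ⊢ ··b··> s1
  s1 = a.0 + a.(rec X. b.(a.0 + a.X) + (b.X\{b,c,d})\{b,c}) ⊢ ··a··> s0, ··a··> s2
  s2 = 0 ⊢ (no moves)
Reachable graph of Q (3 states):
  t0 = rec X. b.(a.0 + c.X) + (b.X\{b,c,d})\{b,c} ⊢ ··b··> t1
  t1 = a.0 + c.(rec X. b.(a.0 + c.X) + (b.X\{b,c,d})\{b,c}) ⊢ ··a··> t2, ··c··> t0
  t2 = 0 ⊢ (no moves)
Partition-refinement fixed point:
  B0 = {s0}
  B1 = {s1}
  B2 = {s2, t2}
  B3 = {t0}
  B4 = {t1}
s0 ∈ B0, t0 ∈ B3 → different blocks

P ≁ Q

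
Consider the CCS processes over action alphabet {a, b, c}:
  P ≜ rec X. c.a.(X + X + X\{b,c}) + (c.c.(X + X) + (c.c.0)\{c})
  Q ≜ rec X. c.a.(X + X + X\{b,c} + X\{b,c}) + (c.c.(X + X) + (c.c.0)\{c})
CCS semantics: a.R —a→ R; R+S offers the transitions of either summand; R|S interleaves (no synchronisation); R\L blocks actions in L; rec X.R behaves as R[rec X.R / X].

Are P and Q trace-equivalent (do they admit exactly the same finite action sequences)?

LTS(P): 5 reachable states
  p0 = rec X. c.a.(X + X + X\{b,c}) + (c.c.(X + X) + (c.c.0)\{c}) | —c→ p1, —c→ p2
  p1 = a.((rec X. c.a.(X + X + X\{b,c}) + (c.c.(X + X) + (c.c.0)\{c})) + (rec X. c.a.(X + X + X\{b,c}) + (c.c.(X + X) + (c.c.0)\{c})) + (rec X. c.a.(X + X + X\{b,c}) + (c.c.(X + X) + (c.c.0)\{c}))\{b,c}) | —a→ p3
  p2 = c.((rec X. c.a.(X + X + X\{b,c}) + (c.c.(X + X) + (c.c.0)\{c})) + (rec X. c.a.(X + X + X\{b,c}) + (c.c.(X + X) + (c.c.0)\{c}))) | —c→ p4
  p3 = (rec X. c.a.(X + X + X\{b,c}) + (c.c.(X + X) + (c.c.0)\{c})) + (rec X. c.a.(X + X + X\{b,c}) + (c.c.(X + X) + (c.c.0)\{c})) + (rec X. c.a.(X + X + X\{b,c}) + (c.c.(X + X) + (c.c.0)\{c}))\{b,c} | —c→ p1, —c→ p2
  p4 = (rec X. c.a.(X + X + X\{b,c}) + (c.c.(X + X) + (c.c.0)\{c})) + (rec X. c.a.(X + X + X\{b,c}) + (c.c.(X + X) + (c.c.0)\{c})) | —c→ p1, —c→ p2
LTS(Q): 5 reachable states
  q0 = rec X. c.a.(X + X + X\{b,c} + X\{b,c}) + (c.c.(X + X) + (c.c.0)\{c}) | —c→ q1, —c→ q2
  q1 = a.((rec X. c.a.(X + X + X\{b,c} + X\{b,c}) + (c.c.(X + X) + (c.c.0)\{c})) + (rec X. c.a.(X + X + X\{b,c} + X\{b,c}) + (c.c.(X + X) + (c.c.0)\{c})) + (rec X. c.a.(X + X + X\{b,c} + X\{b,c}) + (c.c.(X + X) + (c.c.0)\{c}))\{b,c} + (rec X. c.a.(X + X + X\{b,c} + X\{b,c}) + (c.c.(X + X) + (c.c.0)\{c}))\{b,c}) | —a→ q3
  q2 = c.((rec X. c.a.(X + X + X\{b,c} + X\{b,c}) + (c.c.(X + X) + (c.c.0)\{c})) + (rec X. c.a.(X + X + X\{b,c} + X\{b,c}) + (c.c.(X + X) + (c.c.0)\{c}))) | —c→ q4
  q3 = (rec X. c.a.(X + X + X\{b,c} + X\{b,c}) + (c.c.(X + X) + (c.c.0)\{c})) + (rec X. c.a.(X + X + X\{b,c} + X\{b,c}) + (c.c.(X + X) + (c.c.0)\{c})) + (rec X. c.a.(X + X + X\{b,c} + X\{b,c}) + (c.c.(X + X) + (c.c.0)\{c}))\{b,c} + (rec X. c.a.(X + X + X\{b,c} + X\{b,c}) + (c.c.(X + X) + (c.c.0)\{c}))\{b,c} | —c→ q1, —c→ q2
  q4 = (rec X. c.a.(X + X + X\{b,c} + X\{b,c}) + (c.c.(X + X) + (c.c.0)\{c})) + (rec X. c.a.(X + X + X\{b,c} + X\{b,c}) + (c.c.(X + X) + (c.c.0)\{c})) | —c→ q1, —c→ q2
Bisimilarity quotient blocks:
  B0 = {p0, p3, p4, q0, q3, q4}
  B1 = {p1, q1}
  B2 = {p2, q2}
p0 ∈ B0, q0 ∈ B0 → same block
Bisimilar ⇒ trace-equivalent.

trace-equivalent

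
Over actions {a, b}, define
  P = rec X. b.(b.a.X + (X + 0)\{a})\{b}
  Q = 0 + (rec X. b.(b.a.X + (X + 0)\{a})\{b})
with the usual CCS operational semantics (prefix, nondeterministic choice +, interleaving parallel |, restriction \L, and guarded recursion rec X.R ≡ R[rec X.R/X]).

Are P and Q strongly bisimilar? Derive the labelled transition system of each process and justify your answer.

P's transition system — 2 states:
  s0 = rec X. b.(b.a.X + (X + 0)\{a})\{b} has moves —b→ s1
  s1 = (b.a.(rec X. b.(b.a.X + (X + 0)\{a})\{b}) + ((rec X. b.(b.a.X + (X + 0)\{a})\{b}) + 0)\{a})\{b} has moves stopped
Q's transition system — 2 states:
  t0 = 0 + (rec X. b.(b.a.X + (X + 0)\{a})\{b}) has moves —b→ t1
  t1 = (b.a.(rec X. b.(b.a.X + (X + 0)\{a})\{b}) + ((rec X. b.(b.a.X + (X + 0)\{a})\{b}) + 0)\{a})\{b} has moves stopped
Partition-refinement fixed point:
  B0 = {s0, t0}
  B1 = {s1, t1}
s0 ∈ B0, t0 ∈ B0 → same block

YES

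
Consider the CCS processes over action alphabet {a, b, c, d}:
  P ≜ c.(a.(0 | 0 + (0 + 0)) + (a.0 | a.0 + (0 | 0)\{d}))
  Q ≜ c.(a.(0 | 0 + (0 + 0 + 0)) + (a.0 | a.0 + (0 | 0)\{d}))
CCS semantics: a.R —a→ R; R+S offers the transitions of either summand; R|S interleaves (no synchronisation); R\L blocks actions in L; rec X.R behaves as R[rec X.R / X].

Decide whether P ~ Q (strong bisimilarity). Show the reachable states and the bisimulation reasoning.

LTS(P): 6 reachable states
  u0 = c.(a.(0 | 0 + (0 + 0)) + (a.0 | a.0 + (0 | 0)\{d})) ⊢ --c--▸ u1
  u1 = a.(0 | 0 + (0 + 0)) + (a.0 | a.0 + (0 | 0)\{d}) ⊢ --a--▸ u2, --a--▸ u3, --a--▸ u4
  u2 = 0 | 0 + (0 + 0) ⊢ (no moves)
  u3 = 0 | a.0 ⊢ --a--▸ u5
  u4 = a.0 | 0 ⊢ --a--▸ u5
  u5 = 0 | 0 ⊢ (no moves)
LTS(Q): 6 reachable states
  v0 = c.(a.(0 | 0 + (0 + 0 + 0)) + (a.0 | a.0 + (0 | 0)\{d})) ⊢ --c--▸ v1
  v1 = a.(0 | 0 + (0 + 0 + 0)) + (a.0 | a.0 + (0 | 0)\{d}) ⊢ --a--▸ v2, --a--▸ v3, --a--▸ v4
  v2 = 0 | 0 + (0 + 0 + 0) ⊢ (no moves)
  v3 = 0 | a.0 ⊢ --a--▸ v5
  v4 = a.0 | 0 ⊢ --a--▸ v5
  v5 = 0 | 0 ⊢ (no moves)
Partition-refinement fixed point:
  B0 = {u0, v0}
  B1 = {u1, v1}
  B2 = {u2, u5, v2, v5}
  B3 = {u3, u4, v3, v4}
u0 ∈ B0, v0 ∈ B0 → same block

P ~ Q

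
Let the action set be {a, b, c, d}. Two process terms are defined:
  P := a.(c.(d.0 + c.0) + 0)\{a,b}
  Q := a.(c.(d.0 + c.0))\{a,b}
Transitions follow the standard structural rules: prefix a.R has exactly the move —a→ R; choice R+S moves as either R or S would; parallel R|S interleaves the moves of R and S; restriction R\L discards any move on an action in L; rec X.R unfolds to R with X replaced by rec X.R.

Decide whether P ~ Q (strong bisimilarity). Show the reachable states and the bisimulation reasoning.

Reachable graph of P (4 states):
  s0 = a.(c.(d.0 + c.0) + 0)\{a,b} | -a-> s1
  s1 = (c.(d.0 + c.0) + 0)\{a,b} | -c-> s2
  s2 = (d.0 + c.0)\{a,b} | -c-> s3, -d-> s3
  s3 = 0\{a,b} | deadlocked
Reachable graph of Q (4 states):
  t0 = a.(c.(d.0 + c.0))\{a,b} | -a-> t1
  t1 = (c.(d.0 + c.0))\{a,b} | -c-> t2
  t2 = (d.0 + c.0)\{a,b} | -c-> t3, -d-> t3
  t3 = 0\{a,b} | deadlocked
Coarsest stable partition (strong bisimilarity classes):
  B0 = {s0, t0}
  B1 = {s1, t1}
  B2 = {s2, t2}
  B3 = {s3, t3}
s0 ∈ B0, t0 ∈ B0 → same block

P ~ Q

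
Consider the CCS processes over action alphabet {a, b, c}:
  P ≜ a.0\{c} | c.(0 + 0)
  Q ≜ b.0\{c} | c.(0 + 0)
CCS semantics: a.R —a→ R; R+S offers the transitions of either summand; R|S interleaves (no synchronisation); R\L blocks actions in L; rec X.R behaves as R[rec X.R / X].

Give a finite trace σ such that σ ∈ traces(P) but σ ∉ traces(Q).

P's transition system — 4 states:
  u0 = a.0\{c} | c.(0 + 0) | --a--▸ u1, --c--▸ u2
  u1 = 0\{c} | c.(0 + 0) | --c--▸ u3
  u2 = a.0\{c} | (0 + 0) | --a--▸ u3
  u3 = 0\{c} | (0 + 0) | ·
Q's transition system — 4 states:
  v0 = b.0\{c} | c.(0 + 0) | --b--▸ v1, --c--▸ v2
  v1 = 0\{c} | c.(0 + 0) | --c--▸ v3
  v2 = b.0\{c} | (0 + 0) | --b--▸ v3
  v3 = 0\{c} | (0 + 0) | ·
Executing a from P (initial set {u0}):
  step 1 (a): {u1}
  — P admits the full trace.
Executing a from Q (initial set {v0}):
  step 1 (a): ∅  — Q cannot continue

a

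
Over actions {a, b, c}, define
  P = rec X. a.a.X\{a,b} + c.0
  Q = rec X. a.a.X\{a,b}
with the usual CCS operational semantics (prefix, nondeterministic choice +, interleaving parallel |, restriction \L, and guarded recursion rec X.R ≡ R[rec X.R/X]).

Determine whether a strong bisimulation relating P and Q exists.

not bisimilar

Reachable graph of P (5 states):
  m0 = rec X. a.a.X\{a,b} + c.0 ⊢ =a=> m1, =c=> m2
  m1 = a.(rec X. a.a.X\{a,b} + c.0)\{a,b} ⊢ =a=> m3
  m2 = 0 ⊢ (no moves)
  m3 = (rec X. a.a.X\{a,b} + c.0)\{a,b} ⊢ =c=> m4
  m4 = 0\{a,b} ⊢ (no moves)
Reachable graph of Q (3 states):
  n0 = rec X. a.a.X\{a,b} ⊢ =a=> n1
  n1 = a.(rec X. a.a.X\{a,b})\{a,b} ⊢ =a=> n2
  n2 = (rec X. a.a.X\{a,b})\{a,b} ⊢ (no moves)
Coarsest stable partition (strong bisimilarity classes):
  B0 = {m0}
  B1 = {m2, m4, n2}
  B2 = {m1}
  B3 = {m3}
  B4 = {n0}
  B5 = {n1}
m0 ∈ B0, n0 ∈ B4 → different blocks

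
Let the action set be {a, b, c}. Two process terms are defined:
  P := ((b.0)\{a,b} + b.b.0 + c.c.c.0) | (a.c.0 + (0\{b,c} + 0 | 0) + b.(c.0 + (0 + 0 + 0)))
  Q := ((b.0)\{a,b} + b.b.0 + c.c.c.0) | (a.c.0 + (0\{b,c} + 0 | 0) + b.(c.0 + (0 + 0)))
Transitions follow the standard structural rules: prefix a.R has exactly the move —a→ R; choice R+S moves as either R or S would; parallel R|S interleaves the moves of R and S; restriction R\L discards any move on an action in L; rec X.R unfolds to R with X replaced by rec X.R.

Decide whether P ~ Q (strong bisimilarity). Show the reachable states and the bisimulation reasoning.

P ~ Q

LTS(P): 20 reachable states
  m0 = ((b.0)\{a,b} + b.b.0 + c.c.c.0) | (a.c.0 + (0\{b,c} + 0 | 0) + b.(c.0 + (0 + 0 + 0))) → ··a··> m1, ··b··> m2, ··b··> m3, ··c··> m4
  m1 = ((b.0)\{a,b} + b.b.0 + c.c.c.0) | c.0 → ··b··> m5, ··c··> m6, ··c··> m7
  m2 = ((b.0)\{a,b} + b.b.0 + c.c.c.0) | (c.0 + (0 + 0 + 0)) → ··b··> m8, ··c··> m6, ··c··> m9
  m3 = b.0 | (a.c.0 + (0\{b,c} + 0 | 0) + b.(c.0 + (0 + 0 + 0))) → ··a··> m5, ··b··> m10, ··b··> m8
  m4 = c.c.0 | (a.c.0 + (0\{b,c} + 0 | 0) + b.(c.0 + (0 + 0 + 0))) → ··a··> m7, ··b··> m9, ··c··> m11
  m5 = b.0 | c.0 → ··b··> m12, ··c··> m13
  m6 = ((b.0)\{a,b} + b.b.0 + c.c.c.0) | 0 → ··b··> m13, ··c··> m14
  m7 = c.c.0 | c.0 → ··c··> m14, ··c··> m15
  m8 = b.0 | (c.0 + (0 + 0 + 0)) → ··b··> m16, ··c··> m13
  m9 = c.c.0 | (c.0 + (0 + 0 + 0)) → ··c··> m14, ··c··> m17
  m10 = 0 | (a.c.0 + (0\{b,c} + 0 | 0) + b.(c.0 + (0 + 0 + 0))) → ··a··> m12, ··b··> m16
  m11 = c.0 | (a.c.0 + (0\{b,c} + 0 | 0) + b.(c.0 + (0 + 0 + 0))) → ··a··> m15, ··b··> m17, ··c··> m10
  m12 = 0 | c.0 → ··c··> m18
  m13 = b.0 | 0 → ··b··> m18
  m14 = c.c.0 | 0 → ··c··> m19
  m15 = c.0 | c.0 → ··c··> m12, ··c··> m19
  m16 = 0 | (c.0 + (0 + 0 + 0)) → ··c··> m18
  m17 = c.0 | (c.0 + (0 + 0 + 0)) → ··c··> m16, ··c··> m19
  m18 = 0 | 0 → (no moves)
  m19 = c.0 | 0 → ··c··> m18
LTS(Q): 20 reachable states
  n0 = ((b.0)\{a,b} + b.b.0 + c.c.c.0) | (a.c.0 + (0\{b,c} + 0 | 0) + b.(c.0 + (0 + 0))) → ··a··> n1, ··b··> n2, ··b··> n3, ··c··> n4
  n1 = ((b.0)\{a,b} + b.b.0 + c.c.c.0) | c.0 → ··b··> n5, ··c··> n6, ··c··> n7
  n2 = ((b.0)\{a,b} + b.b.0 + c.c.c.0) | (c.0 + (0 + 0)) → ··b··> n8, ··c··> n6, ··c··> n9
  n3 = b.0 | (a.c.0 + (0\{b,c} + 0 | 0) + b.(c.0 + (0 + 0))) → ··a··> n5, ··b··> n10, ··b··> n8
  n4 = c.c.0 | (a.c.0 + (0\{b,c} + 0 | 0) + b.(c.0 + (0 + 0))) → ··a··> n7, ··b··> n9, ··c··> n11
  n5 = b.0 | c.0 → ··b··> n12, ··c··> n13
  n6 = ((b.0)\{a,b} + b.b.0 + c.c.c.0) | 0 → ··b··> n13, ··c··> n14
  n7 = c.c.0 | c.0 → ··c··> n14, ··c··> n15
  n8 = b.0 | (c.0 + (0 + 0)) → ··b··> n16, ··c··> n13
  n9 = c.c.0 | (c.0 + (0 + 0)) → ··c··> n14, ··c··> n17
  n10 = 0 | (a.c.0 + (0\{b,c} + 0 | 0) + b.(c.0 + (0 + 0))) → ··a··> n12, ··b··> n16
  n11 = c.0 | (a.c.0 + (0\{b,c} + 0 | 0) + b.(c.0 + (0 + 0))) → ··a··> n15, ··b··> n17, ··c··> n10
  n12 = 0 | c.0 → ··c··> n18
  n13 = b.0 | 0 → ··b··> n18
  n14 = c.c.0 | 0 → ··c··> n19
  n15 = c.0 | c.0 → ··c··> n12, ··c··> n19
  n16 = 0 | (c.0 + (0 + 0)) → ··c··> n18
  n17 = c.0 | (c.0 + (0 + 0)) → ··c··> n16, ··c··> n19
  n18 = 0 | 0 → (no moves)
  n19 = c.0 | 0 → ··c··> n18
Partition-refinement fixed point:
  B0 = {m0, n0}
  B1 = {m4, n4}
  B2 = {m7, m9, n7, n9}
  B3 = {m14, m15, m17, n14, n15, n17}
  B4 = {m12, m16, m19, n12, n16, n19}
  B5 = {m18, n18}
  B6 = {m11, n11}
  B7 = {m10, n10}
  B8 = {m1, m2, n1, n2}
  B9 = {m6, n6}
  B10 = {m13, n13}
  B11 = {m5, m8, n5, n8}
  B12 = {m3, n3}
m0 ∈ B0, n0 ∈ B0 → same block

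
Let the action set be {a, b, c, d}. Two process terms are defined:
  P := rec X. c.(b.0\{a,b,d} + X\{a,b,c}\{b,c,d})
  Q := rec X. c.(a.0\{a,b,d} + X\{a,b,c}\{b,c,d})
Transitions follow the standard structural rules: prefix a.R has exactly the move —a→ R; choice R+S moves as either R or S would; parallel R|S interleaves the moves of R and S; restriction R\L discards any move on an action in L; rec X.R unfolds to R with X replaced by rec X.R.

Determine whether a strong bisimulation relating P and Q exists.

NO

LTS(P): 3 reachable states
  u0 = rec X. c.(b.0\{a,b,d} + X\{a,b,c}\{b,c,d}) :: ··c··> u1
  u1 = b.0\{a,b,d} + (rec X. c.(b.0\{a,b,d} + X\{a,b,c}\{b,c,d}))\{a,b,c}\{b,c,d} :: ··b··> u2
  u2 = 0\{a,b,d} :: stopped
LTS(Q): 3 reachable states
  v0 = rec X. c.(a.0\{a,b,d} + X\{a,b,c}\{b,c,d}) :: ··c··> v1
  v1 = a.0\{a,b,d} + (rec X. c.(a.0\{a,b,d} + X\{a,b,c}\{b,c,d}))\{a,b,c}\{b,c,d} :: ··a··> v2
  v2 = 0\{a,b,d} :: stopped
Partition-refinement fixed point:
  B0 = {u0}
  B1 = {u1}
  B2 = {u2, v2}
  B3 = {v0}
  B4 = {v1}
u0 ∈ B0, v0 ∈ B3 → different blocks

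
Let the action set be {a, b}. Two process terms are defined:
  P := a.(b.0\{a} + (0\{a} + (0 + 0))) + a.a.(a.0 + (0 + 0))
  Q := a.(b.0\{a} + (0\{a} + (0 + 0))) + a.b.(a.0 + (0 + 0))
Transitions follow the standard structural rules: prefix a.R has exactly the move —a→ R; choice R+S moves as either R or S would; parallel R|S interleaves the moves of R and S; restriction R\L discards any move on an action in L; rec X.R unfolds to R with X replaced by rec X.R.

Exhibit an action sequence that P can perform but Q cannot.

Reachable graph of P (6 states):
  u0 = a.(b.0\{a} + (0\{a} + (0 + 0))) + a.a.(a.0 + (0 + 0)) | —a→ u1, —a→ u2
  u1 = a.(a.0 + (0 + 0)) | —a→ u3
  u2 = b.0\{a} + (0\{a} + (0 + 0)) | —b→ u4
  u3 = a.0 + (0 + 0) | —a→ u5
  u4 = 0\{a} | ∅
  u5 = 0 | ∅
Reachable graph of Q (6 states):
  v0 = a.(b.0\{a} + (0\{a} + (0 + 0))) + a.b.(a.0 + (0 + 0)) | —a→ v1, —a→ v2
  v1 = b.(a.0 + (0 + 0)) | —b→ v3
  v2 = b.0\{a} + (0\{a} + (0 + 0)) | —b→ v4
  v3 = a.0 + (0 + 0) | —a→ v5
  v4 = 0\{a} | ∅
  v5 = 0 | ∅
Executing aa from P (initial set {u0}):
  step 1 (a): {u1, u2}
  step 2 (a): {u3}
  — P admits the full trace.
Executing aa from Q (initial set {v0}):
  step 1 (a): {v1, v2}
  step 2 (a): no successor for Q

aa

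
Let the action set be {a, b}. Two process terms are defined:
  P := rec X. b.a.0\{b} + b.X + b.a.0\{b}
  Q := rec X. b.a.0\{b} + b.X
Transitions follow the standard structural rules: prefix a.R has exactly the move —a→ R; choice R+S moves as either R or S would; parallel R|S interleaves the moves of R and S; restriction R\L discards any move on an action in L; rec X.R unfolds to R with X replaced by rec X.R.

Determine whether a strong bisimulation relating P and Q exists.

P's transition system — 3 states:
  u0 = rec X. b.a.0\{b} + b.X + b.a.0\{b} ⊢ -b-> u0, -b-> u1
  u1 = a.0\{b} ⊢ -a-> u2
  u2 = 0\{b} ⊢ stopped
Q's transition system — 3 states:
  v0 = rec X. b.a.0\{b} + b.X ⊢ -b-> v0, -b-> v1
  v1 = a.0\{b} ⊢ -a-> v2
  v2 = 0\{b} ⊢ stopped
Partition-refinement fixed point:
  B0 = {u0, v0}
  B1 = {u1, v1}
  B2 = {u2, v2}
u0 ∈ B0, v0 ∈ B0 → same block

YES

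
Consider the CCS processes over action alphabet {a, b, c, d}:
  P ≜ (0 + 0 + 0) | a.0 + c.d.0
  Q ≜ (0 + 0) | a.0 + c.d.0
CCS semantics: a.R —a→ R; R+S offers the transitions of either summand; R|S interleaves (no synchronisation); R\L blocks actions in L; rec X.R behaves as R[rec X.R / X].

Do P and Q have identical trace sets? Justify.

P's transition system — 4 states:
  s0 = (0 + 0 + 0) | a.0 + c.d.0 has moves -a-> s1, -c-> s2
  s1 = (0 + 0 + 0) | 0 has moves ∅
  s2 = d.0 has moves -d-> s3
  s3 = 0 has moves ∅
Q's transition system — 4 states:
  t0 = (0 + 0) | a.0 + c.d.0 has moves -a-> t1, -c-> t2
  t1 = (0 + 0) | 0 has moves ∅
  t2 = d.0 has moves -d-> t3
  t3 = 0 has moves ∅
Bisimilarity quotient blocks:
  B0 = {s0, t0}
  B1 = {s1, s3, t1, t3}
  B2 = {s2, t2}
s0 ∈ B0, t0 ∈ B0 → same block
Bisimilar ⇒ trace-equivalent.

YES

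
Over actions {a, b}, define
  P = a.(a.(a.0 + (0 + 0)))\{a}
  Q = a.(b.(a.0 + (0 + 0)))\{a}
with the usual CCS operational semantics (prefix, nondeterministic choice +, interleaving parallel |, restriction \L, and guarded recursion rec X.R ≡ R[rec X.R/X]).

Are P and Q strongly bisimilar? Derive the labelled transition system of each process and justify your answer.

P's transition system — 2 states:
  p0 = a.(a.(a.0 + (0 + 0)))\{a} | ··a··> p1
  p1 = (a.(a.0 + (0 + 0)))\{a} | ∅
Q's transition system — 3 states:
  q0 = a.(b.(a.0 + (0 + 0)))\{a} | ··a··> q1
  q1 = (b.(a.0 + (0 + 0)))\{a} | ··b··> q2
  q2 = (a.0 + (0 + 0))\{a} | ∅
Partition-refinement fixed point:
  B0 = {p0}
  B1 = {p1, q2}
  B2 = {q0}
  B3 = {q1}
p0 ∈ B0, q0 ∈ B2 → different blocks

NO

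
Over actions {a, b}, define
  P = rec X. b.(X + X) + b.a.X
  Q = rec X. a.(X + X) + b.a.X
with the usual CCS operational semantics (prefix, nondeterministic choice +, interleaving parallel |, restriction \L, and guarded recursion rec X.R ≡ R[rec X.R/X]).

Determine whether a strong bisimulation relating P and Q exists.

P's transition system — 3 states:
  s0 = rec X. b.(X + X) + b.a.X :: =b=> s1, =b=> s2
  s1 = (rec X. b.(X + X) + b.a.X) + (rec X. b.(X + X) + b.a.X) :: =b=> s1, =b=> s2
  s2 = a.(rec X. b.(X + X) + b.a.X) :: =a=> s0
Q's transition system — 3 states:
  t0 = rec X. a.(X + X) + b.a.X :: =a=> t1, =b=> t2
  t1 = (rec X. a.(X + X) + b.a.X) + (rec X. a.(X + X) + b.a.X) :: =a=> t1, =b=> t2
  t2 = a.(rec X. a.(X + X) + b.a.X) :: =a=> t0
Coarsest stable partition (strong bisimilarity classes):
  B0 = {s0, s1}
  B1 = {s2}
  B2 = {t0, t1}
  B3 = {t2}
s0 ∈ B0, t0 ∈ B2 → different blocks

NO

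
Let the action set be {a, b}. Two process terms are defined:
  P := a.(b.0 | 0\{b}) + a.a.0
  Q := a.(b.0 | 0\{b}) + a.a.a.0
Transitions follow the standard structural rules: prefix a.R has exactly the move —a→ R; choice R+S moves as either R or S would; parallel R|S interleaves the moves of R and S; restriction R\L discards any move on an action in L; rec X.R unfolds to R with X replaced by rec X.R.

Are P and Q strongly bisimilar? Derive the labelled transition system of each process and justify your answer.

P ≁ Q

LTS(P): 5 reachable states
  u0 = a.(b.0 | 0\{b}) + a.a.0 | =a=> u1, =a=> u2
  u1 = a.0 | =a=> u3
  u2 = b.0 | 0\{b} | =b=> u4
  u3 = 0 | (no moves)
  u4 = 0 | 0\{b} | (no moves)
LTS(Q): 6 reachable states
  v0 = a.(b.0 | 0\{b}) + a.a.a.0 | =a=> v1, =a=> v2
  v1 = a.a.0 | =a=> v3
  v2 = b.0 | 0\{b} | =b=> v4
  v3 = a.0 | =a=> v5
  v4 = 0 | 0\{b} | (no moves)
  v5 = 0 | (no moves)
Bisimilarity quotient blocks:
  B0 = {u0}
  B1 = {u2, v2}
  B2 = {u3, u4, v4, v5}
  B3 = {u1, v3}
  B4 = {v0}
  B5 = {v1}
u0 ∈ B0, v0 ∈ B4 → different blocks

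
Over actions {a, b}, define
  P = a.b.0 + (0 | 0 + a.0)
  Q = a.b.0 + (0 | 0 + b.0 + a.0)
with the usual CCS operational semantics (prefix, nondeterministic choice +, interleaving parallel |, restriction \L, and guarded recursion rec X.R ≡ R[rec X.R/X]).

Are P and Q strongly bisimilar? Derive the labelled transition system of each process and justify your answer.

P's transition system — 3 states:
  u0 = a.b.0 + (0 | 0 + a.0) :: ··a··> u1, ··a··> u2
  u1 = 0 :: ∅
  u2 = b.0 :: ··b··> u1
Q's transition system — 3 states:
  v0 = a.b.0 + (0 | 0 + b.0 + a.0) :: ··a··> v1, ··a··> v2, ··b··> v1
  v1 = 0 :: ∅
  v2 = b.0 :: ··b··> v1
Coarsest stable partition (strong bisimilarity classes):
  B0 = {u0}
  B1 = {u2, v2}
  B2 = {u1, v1}
  B3 = {v0}
u0 ∈ B0, v0 ∈ B3 → different blocks

NO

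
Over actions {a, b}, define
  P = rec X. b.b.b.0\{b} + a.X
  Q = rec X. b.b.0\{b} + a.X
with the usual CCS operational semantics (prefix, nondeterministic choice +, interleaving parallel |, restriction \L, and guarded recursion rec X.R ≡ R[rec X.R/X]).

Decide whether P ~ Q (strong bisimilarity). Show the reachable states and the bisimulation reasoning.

P ≁ Q

LTS(P): 4 reachable states
  u0 = rec X. b.b.b.0\{b} + a.X → -a-> u0, -b-> u1
  u1 = b.b.0\{b} → -b-> u2
  u2 = b.0\{b} → -b-> u3
  u3 = 0\{b} → deadlocked
LTS(Q): 3 reachable states
  v0 = rec X. b.b.0\{b} + a.X → -a-> v0, -b-> v1
  v1 = b.0\{b} → -b-> v2
  v2 = 0\{b} → deadlocked
Coarsest stable partition (strong bisimilarity classes):
  B0 = {u0}
  B1 = {u1}
  B2 = {u2, v1}
  B3 = {u3, v2}
  B4 = {v0}
u0 ∈ B0, v0 ∈ B4 → different blocks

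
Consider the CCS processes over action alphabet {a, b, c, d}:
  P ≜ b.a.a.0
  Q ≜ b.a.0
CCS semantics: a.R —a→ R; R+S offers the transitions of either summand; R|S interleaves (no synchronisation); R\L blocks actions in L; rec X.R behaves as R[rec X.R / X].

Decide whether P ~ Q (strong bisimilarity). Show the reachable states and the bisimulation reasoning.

P's transition system — 4 states:
  s0 = b.a.a.0 | —b→ s1
  s1 = a.a.0 | —a→ s2
  s2 = a.0 | —a→ s3
  s3 = 0 | ∅
Q's transition system — 3 states:
  t0 = b.a.0 | —b→ t1
  t1 = a.0 | —a→ t2
  t2 = 0 | ∅
Partition-refinement fixed point:
  B0 = {s0}
  B1 = {s1}
  B2 = {s2, t1}
  B3 = {s3, t2}
  B4 = {t0}
s0 ∈ B0, t0 ∈ B4 → different blocks

not bisimilar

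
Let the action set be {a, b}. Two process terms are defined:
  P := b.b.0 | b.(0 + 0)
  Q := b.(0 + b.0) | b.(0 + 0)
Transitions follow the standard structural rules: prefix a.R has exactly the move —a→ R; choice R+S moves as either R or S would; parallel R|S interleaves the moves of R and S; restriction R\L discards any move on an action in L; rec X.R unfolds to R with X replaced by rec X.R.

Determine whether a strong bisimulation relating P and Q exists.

bisimilar

P's transition system — 6 states:
  m0 = b.b.0 | b.(0 + 0) :: ··b··> m1, ··b··> m2
  m1 = b.0 | b.(0 + 0) :: ··b··> m3, ··b··> m4
  m2 = b.b.0 | (0 + 0) :: ··b··> m4
  m3 = 0 | b.(0 + 0) :: ··b··> m5
  m4 = b.0 | (0 + 0) :: ··b··> m5
  m5 = 0 | (0 + 0) :: ·
Q's transition system — 6 states:
  n0 = b.(0 + b.0) | b.(0 + 0) :: ··b··> n1, ··b··> n2
  n1 = (0 + b.0) | b.(0 + 0) :: ··b··> n3, ··b··> n4
  n2 = b.(0 + b.0) | (0 + 0) :: ··b··> n3
  n3 = (0 + b.0) | (0 + 0) :: ··b··> n5
  n4 = 0 | b.(0 + 0) :: ··b··> n5
  n5 = 0 | (0 + 0) :: ·
Partition-refinement fixed point:
  B0 = {m0, n0}
  B1 = {m1, m2, n1, n2}
  B2 = {m3, m4, n3, n4}
  B3 = {m5, n5}
m0 ∈ B0, n0 ∈ B0 → same block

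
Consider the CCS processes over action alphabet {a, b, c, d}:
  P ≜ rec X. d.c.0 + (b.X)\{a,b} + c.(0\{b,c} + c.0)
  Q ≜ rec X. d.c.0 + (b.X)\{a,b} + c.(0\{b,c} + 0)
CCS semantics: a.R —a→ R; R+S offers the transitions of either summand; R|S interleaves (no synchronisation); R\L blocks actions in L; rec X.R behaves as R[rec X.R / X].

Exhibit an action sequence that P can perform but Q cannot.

P's transition system — 4 states:
  u0 = rec X. d.c.0 + (b.X)\{a,b} + c.(0\{b,c} + c.0) → --c--▸ u1, --d--▸ u2
  u1 = 0\{b,c} + c.0 → --c--▸ u3
  u2 = c.0 → --c--▸ u3
  u3 = 0 → deadlocked
Q's transition system — 4 states:
  v0 = rec X. d.c.0 + (b.X)\{a,b} + c.(0\{b,c} + 0) → --c--▸ v1, --d--▸ v2
  v1 = 0\{b,c} + 0 → deadlocked
  v2 = c.0 → --c--▸ v3
  v3 = 0 → deadlocked
Run σ = ⟨cc⟩ on P: start {u0}
  [1] c ⇒ {u1}
  [2] c ⇒ {u3}
  P completes σ.
Run σ = ⟨cc⟩ on Q: start {v0}
  [1] c ⇒ {v1}
  [2] c ⇒ no successor for Q

cc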